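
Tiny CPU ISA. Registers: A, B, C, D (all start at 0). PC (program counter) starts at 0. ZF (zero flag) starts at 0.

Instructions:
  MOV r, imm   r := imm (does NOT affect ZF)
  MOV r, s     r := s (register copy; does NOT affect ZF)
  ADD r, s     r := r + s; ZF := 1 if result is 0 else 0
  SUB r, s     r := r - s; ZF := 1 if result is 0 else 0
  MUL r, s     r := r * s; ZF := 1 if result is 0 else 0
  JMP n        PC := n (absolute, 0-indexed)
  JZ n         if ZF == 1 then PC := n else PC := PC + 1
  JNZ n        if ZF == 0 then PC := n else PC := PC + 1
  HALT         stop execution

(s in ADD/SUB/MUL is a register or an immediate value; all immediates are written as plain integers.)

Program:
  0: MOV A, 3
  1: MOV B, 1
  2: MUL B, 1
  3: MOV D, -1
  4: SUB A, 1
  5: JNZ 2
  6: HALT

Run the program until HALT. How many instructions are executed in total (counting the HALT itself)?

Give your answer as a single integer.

Step 1: PC=0 exec 'MOV A, 3'. After: A=3 B=0 C=0 D=0 ZF=0 PC=1
Step 2: PC=1 exec 'MOV B, 1'. After: A=3 B=1 C=0 D=0 ZF=0 PC=2
Step 3: PC=2 exec 'MUL B, 1'. After: A=3 B=1 C=0 D=0 ZF=0 PC=3
Step 4: PC=3 exec 'MOV D, -1'. After: A=3 B=1 C=0 D=-1 ZF=0 PC=4
Step 5: PC=4 exec 'SUB A, 1'. After: A=2 B=1 C=0 D=-1 ZF=0 PC=5
Step 6: PC=5 exec 'JNZ 2'. After: A=2 B=1 C=0 D=-1 ZF=0 PC=2
Step 7: PC=2 exec 'MUL B, 1'. After: A=2 B=1 C=0 D=-1 ZF=0 PC=3
Step 8: PC=3 exec 'MOV D, -1'. After: A=2 B=1 C=0 D=-1 ZF=0 PC=4
Step 9: PC=4 exec 'SUB A, 1'. After: A=1 B=1 C=0 D=-1 ZF=0 PC=5
Step 10: PC=5 exec 'JNZ 2'. After: A=1 B=1 C=0 D=-1 ZF=0 PC=2
Step 11: PC=2 exec 'MUL B, 1'. After: A=1 B=1 C=0 D=-1 ZF=0 PC=3
Step 12: PC=3 exec 'MOV D, -1'. After: A=1 B=1 C=0 D=-1 ZF=0 PC=4
Step 13: PC=4 exec 'SUB A, 1'. After: A=0 B=1 C=0 D=-1 ZF=1 PC=5
Step 14: PC=5 exec 'JNZ 2'. After: A=0 B=1 C=0 D=-1 ZF=1 PC=6
Step 15: PC=6 exec 'HALT'. After: A=0 B=1 C=0 D=-1 ZF=1 PC=6 HALTED
Total instructions executed: 15

Answer: 15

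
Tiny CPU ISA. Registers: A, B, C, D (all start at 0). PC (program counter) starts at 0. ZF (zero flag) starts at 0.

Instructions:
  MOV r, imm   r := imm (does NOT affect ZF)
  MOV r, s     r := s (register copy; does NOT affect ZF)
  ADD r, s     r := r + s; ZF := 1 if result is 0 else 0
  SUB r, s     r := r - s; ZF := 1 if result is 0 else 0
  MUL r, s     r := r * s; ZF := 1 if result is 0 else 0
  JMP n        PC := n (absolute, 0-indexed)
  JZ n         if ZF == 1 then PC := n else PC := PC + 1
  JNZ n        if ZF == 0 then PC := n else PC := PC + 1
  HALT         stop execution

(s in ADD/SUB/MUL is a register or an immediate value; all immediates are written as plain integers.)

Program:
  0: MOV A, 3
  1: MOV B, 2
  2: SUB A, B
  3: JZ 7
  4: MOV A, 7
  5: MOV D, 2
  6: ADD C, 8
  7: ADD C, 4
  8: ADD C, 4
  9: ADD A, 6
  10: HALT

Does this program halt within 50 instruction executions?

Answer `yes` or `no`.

Step 1: PC=0 exec 'MOV A, 3'. After: A=3 B=0 C=0 D=0 ZF=0 PC=1
Step 2: PC=1 exec 'MOV B, 2'. After: A=3 B=2 C=0 D=0 ZF=0 PC=2
Step 3: PC=2 exec 'SUB A, B'. After: A=1 B=2 C=0 D=0 ZF=0 PC=3
Step 4: PC=3 exec 'JZ 7'. After: A=1 B=2 C=0 D=0 ZF=0 PC=4
Step 5: PC=4 exec 'MOV A, 7'. After: A=7 B=2 C=0 D=0 ZF=0 PC=5
Step 6: PC=5 exec 'MOV D, 2'. After: A=7 B=2 C=0 D=2 ZF=0 PC=6
Step 7: PC=6 exec 'ADD C, 8'. After: A=7 B=2 C=8 D=2 ZF=0 PC=7
Step 8: PC=7 exec 'ADD C, 4'. After: A=7 B=2 C=12 D=2 ZF=0 PC=8
Step 9: PC=8 exec 'ADD C, 4'. After: A=7 B=2 C=16 D=2 ZF=0 PC=9
Step 10: PC=9 exec 'ADD A, 6'. After: A=13 B=2 C=16 D=2 ZF=0 PC=10
Step 11: PC=10 exec 'HALT'. After: A=13 B=2 C=16 D=2 ZF=0 PC=10 HALTED

Answer: yes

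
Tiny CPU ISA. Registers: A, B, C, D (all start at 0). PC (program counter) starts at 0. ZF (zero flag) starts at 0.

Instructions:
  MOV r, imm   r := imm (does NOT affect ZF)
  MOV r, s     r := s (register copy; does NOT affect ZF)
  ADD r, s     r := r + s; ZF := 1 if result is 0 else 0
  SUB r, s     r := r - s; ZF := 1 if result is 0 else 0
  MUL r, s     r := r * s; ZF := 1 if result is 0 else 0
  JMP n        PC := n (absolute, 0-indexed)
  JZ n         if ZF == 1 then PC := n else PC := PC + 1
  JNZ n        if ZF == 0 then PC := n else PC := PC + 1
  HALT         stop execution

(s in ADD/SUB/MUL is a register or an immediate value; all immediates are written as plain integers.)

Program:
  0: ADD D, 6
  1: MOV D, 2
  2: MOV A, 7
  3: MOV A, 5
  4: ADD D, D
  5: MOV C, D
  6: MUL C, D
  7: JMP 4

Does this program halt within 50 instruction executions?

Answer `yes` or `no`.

Answer: no

Derivation:
Step 1: PC=0 exec 'ADD D, 6'. After: A=0 B=0 C=0 D=6 ZF=0 PC=1
Step 2: PC=1 exec 'MOV D, 2'. After: A=0 B=0 C=0 D=2 ZF=0 PC=2
Step 3: PC=2 exec 'MOV A, 7'. After: A=7 B=0 C=0 D=2 ZF=0 PC=3
Step 4: PC=3 exec 'MOV A, 5'. After: A=5 B=0 C=0 D=2 ZF=0 PC=4
Step 5: PC=4 exec 'ADD D, D'. After: A=5 B=0 C=0 D=4 ZF=0 PC=5
Step 6: PC=5 exec 'MOV C, D'. After: A=5 B=0 C=4 D=4 ZF=0 PC=6
Step 7: PC=6 exec 'MUL C, D'. After: A=5 B=0 C=16 D=4 ZF=0 PC=7
Step 8: PC=7 exec 'JMP 4'. After: A=5 B=0 C=16 D=4 ZF=0 PC=4
Step 9: PC=4 exec 'ADD D, D'. After: A=5 B=0 C=16 D=8 ZF=0 PC=5
Step 10: PC=5 exec 'MOV C, D'. After: A=5 B=0 C=8 D=8 ZF=0 PC=6
Step 11: PC=6 exec 'MUL C, D'. After: A=5 B=0 C=64 D=8 ZF=0 PC=7
Step 12: PC=7 exec 'JMP 4'. After: A=5 B=0 C=64 D=8 ZF=0 PC=4
Step 13: PC=4 exec 'ADD D, D'. After: A=5 B=0 C=64 D=16 ZF=0 PC=5
Step 14: PC=5 exec 'MOV C, D'. After: A=5 B=0 C=16 D=16 ZF=0 PC=6
Step 15: PC=6 exec 'MUL C, D'. After: A=5 B=0 C=256 D=16 ZF=0 PC=7
After 50 steps: not halted. PC revisits the same instructions with no path to HALT; will never halt.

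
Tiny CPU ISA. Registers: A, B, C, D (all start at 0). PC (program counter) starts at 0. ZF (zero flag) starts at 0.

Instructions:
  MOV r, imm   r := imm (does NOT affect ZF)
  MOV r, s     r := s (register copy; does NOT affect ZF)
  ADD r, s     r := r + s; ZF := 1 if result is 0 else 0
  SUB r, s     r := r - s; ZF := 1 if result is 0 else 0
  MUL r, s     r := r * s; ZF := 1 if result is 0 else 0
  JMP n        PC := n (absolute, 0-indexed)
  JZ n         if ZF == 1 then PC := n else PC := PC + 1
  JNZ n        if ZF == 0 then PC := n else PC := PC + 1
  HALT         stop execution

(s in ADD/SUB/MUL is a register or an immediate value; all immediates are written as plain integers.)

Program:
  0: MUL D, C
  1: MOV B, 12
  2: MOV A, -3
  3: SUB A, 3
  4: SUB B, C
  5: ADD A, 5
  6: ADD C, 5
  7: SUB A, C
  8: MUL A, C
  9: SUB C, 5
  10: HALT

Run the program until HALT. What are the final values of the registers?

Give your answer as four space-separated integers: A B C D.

Answer: -30 12 0 0

Derivation:
Step 1: PC=0 exec 'MUL D, C'. After: A=0 B=0 C=0 D=0 ZF=1 PC=1
Step 2: PC=1 exec 'MOV B, 12'. After: A=0 B=12 C=0 D=0 ZF=1 PC=2
Step 3: PC=2 exec 'MOV A, -3'. After: A=-3 B=12 C=0 D=0 ZF=1 PC=3
Step 4: PC=3 exec 'SUB A, 3'. After: A=-6 B=12 C=0 D=0 ZF=0 PC=4
Step 5: PC=4 exec 'SUB B, C'. After: A=-6 B=12 C=0 D=0 ZF=0 PC=5
Step 6: PC=5 exec 'ADD A, 5'. After: A=-1 B=12 C=0 D=0 ZF=0 PC=6
Step 7: PC=6 exec 'ADD C, 5'. After: A=-1 B=12 C=5 D=0 ZF=0 PC=7
Step 8: PC=7 exec 'SUB A, C'. After: A=-6 B=12 C=5 D=0 ZF=0 PC=8
Step 9: PC=8 exec 'MUL A, C'. After: A=-30 B=12 C=5 D=0 ZF=0 PC=9
Step 10: PC=9 exec 'SUB C, 5'. After: A=-30 B=12 C=0 D=0 ZF=1 PC=10
Step 11: PC=10 exec 'HALT'. After: A=-30 B=12 C=0 D=0 ZF=1 PC=10 HALTED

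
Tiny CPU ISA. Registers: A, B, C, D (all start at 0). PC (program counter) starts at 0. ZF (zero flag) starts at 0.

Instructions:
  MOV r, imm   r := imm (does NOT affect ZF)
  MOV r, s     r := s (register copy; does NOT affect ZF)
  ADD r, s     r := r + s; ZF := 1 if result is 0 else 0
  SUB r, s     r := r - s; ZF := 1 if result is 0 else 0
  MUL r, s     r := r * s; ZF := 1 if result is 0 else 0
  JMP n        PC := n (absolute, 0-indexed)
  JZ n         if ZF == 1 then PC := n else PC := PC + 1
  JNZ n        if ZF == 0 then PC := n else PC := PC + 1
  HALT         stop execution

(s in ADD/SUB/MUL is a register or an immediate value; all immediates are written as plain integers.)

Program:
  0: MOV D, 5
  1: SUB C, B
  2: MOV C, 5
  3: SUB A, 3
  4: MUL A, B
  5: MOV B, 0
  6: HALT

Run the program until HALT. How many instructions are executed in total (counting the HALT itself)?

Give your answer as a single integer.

Step 1: PC=0 exec 'MOV D, 5'. After: A=0 B=0 C=0 D=5 ZF=0 PC=1
Step 2: PC=1 exec 'SUB C, B'. After: A=0 B=0 C=0 D=5 ZF=1 PC=2
Step 3: PC=2 exec 'MOV C, 5'. After: A=0 B=0 C=5 D=5 ZF=1 PC=3
Step 4: PC=3 exec 'SUB A, 3'. After: A=-3 B=0 C=5 D=5 ZF=0 PC=4
Step 5: PC=4 exec 'MUL A, B'. After: A=0 B=0 C=5 D=5 ZF=1 PC=5
Step 6: PC=5 exec 'MOV B, 0'. After: A=0 B=0 C=5 D=5 ZF=1 PC=6
Step 7: PC=6 exec 'HALT'. After: A=0 B=0 C=5 D=5 ZF=1 PC=6 HALTED
Total instructions executed: 7

Answer: 7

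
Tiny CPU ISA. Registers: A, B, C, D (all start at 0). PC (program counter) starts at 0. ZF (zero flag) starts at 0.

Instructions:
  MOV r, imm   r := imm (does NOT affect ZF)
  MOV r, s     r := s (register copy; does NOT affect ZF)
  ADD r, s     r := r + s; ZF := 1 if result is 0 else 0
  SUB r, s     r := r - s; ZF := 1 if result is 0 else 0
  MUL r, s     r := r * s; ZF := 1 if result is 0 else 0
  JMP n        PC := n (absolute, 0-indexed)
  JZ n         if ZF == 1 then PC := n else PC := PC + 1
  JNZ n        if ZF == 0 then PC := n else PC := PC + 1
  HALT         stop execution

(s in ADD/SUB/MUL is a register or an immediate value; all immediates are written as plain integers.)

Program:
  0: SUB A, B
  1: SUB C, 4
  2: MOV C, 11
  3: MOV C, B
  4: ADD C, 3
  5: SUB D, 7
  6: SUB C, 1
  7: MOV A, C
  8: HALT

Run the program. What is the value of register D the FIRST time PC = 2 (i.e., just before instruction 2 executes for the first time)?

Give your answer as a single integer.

Step 1: PC=0 exec 'SUB A, B'. After: A=0 B=0 C=0 D=0 ZF=1 PC=1
Step 2: PC=1 exec 'SUB C, 4'. After: A=0 B=0 C=-4 D=0 ZF=0 PC=2
First time PC=2: D=0

0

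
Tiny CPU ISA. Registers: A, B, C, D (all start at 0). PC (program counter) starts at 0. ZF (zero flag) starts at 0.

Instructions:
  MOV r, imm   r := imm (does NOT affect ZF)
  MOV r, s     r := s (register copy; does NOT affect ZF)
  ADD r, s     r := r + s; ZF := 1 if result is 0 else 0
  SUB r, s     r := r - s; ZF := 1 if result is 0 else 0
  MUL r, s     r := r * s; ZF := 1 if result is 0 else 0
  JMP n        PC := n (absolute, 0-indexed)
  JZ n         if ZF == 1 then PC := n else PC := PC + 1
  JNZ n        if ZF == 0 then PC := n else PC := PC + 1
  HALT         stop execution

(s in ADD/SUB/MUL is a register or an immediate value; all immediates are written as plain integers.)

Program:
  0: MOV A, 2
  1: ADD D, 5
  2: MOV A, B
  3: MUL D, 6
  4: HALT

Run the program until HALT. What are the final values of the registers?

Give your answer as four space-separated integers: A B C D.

Step 1: PC=0 exec 'MOV A, 2'. After: A=2 B=0 C=0 D=0 ZF=0 PC=1
Step 2: PC=1 exec 'ADD D, 5'. After: A=2 B=0 C=0 D=5 ZF=0 PC=2
Step 3: PC=2 exec 'MOV A, B'. After: A=0 B=0 C=0 D=5 ZF=0 PC=3
Step 4: PC=3 exec 'MUL D, 6'. After: A=0 B=0 C=0 D=30 ZF=0 PC=4
Step 5: PC=4 exec 'HALT'. After: A=0 B=0 C=0 D=30 ZF=0 PC=4 HALTED

Answer: 0 0 0 30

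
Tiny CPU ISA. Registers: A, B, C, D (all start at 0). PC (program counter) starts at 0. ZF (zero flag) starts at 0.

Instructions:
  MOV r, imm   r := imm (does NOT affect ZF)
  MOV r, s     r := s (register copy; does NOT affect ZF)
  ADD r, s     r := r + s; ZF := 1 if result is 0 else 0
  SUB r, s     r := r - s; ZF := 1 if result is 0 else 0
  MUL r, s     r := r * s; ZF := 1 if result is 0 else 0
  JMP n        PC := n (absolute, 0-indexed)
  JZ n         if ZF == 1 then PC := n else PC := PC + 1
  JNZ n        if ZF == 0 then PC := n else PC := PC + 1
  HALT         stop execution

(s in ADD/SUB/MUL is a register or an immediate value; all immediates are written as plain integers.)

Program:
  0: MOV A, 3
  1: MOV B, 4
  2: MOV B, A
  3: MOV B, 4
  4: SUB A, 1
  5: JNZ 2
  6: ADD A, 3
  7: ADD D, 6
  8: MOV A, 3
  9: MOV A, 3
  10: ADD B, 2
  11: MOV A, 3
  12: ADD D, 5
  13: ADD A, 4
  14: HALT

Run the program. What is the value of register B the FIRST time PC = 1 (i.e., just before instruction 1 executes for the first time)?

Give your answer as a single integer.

Step 1: PC=0 exec 'MOV A, 3'. After: A=3 B=0 C=0 D=0 ZF=0 PC=1
First time PC=1: B=0

0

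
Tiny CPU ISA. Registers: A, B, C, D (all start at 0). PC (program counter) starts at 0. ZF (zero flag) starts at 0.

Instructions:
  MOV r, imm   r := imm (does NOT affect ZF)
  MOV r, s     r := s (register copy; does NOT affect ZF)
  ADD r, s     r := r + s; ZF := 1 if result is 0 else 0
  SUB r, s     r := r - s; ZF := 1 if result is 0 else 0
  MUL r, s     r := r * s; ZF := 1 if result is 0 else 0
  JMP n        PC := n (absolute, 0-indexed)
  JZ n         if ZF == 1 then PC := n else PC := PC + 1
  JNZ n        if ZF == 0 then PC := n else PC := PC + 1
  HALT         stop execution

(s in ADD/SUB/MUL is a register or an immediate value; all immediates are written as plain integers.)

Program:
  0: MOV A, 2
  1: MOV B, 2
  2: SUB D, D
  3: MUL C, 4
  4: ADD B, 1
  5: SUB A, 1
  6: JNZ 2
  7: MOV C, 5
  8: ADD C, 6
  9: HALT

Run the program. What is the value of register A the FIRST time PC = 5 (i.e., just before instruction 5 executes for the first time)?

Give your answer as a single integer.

Step 1: PC=0 exec 'MOV A, 2'. After: A=2 B=0 C=0 D=0 ZF=0 PC=1
Step 2: PC=1 exec 'MOV B, 2'. After: A=2 B=2 C=0 D=0 ZF=0 PC=2
Step 3: PC=2 exec 'SUB D, D'. After: A=2 B=2 C=0 D=0 ZF=1 PC=3
Step 4: PC=3 exec 'MUL C, 4'. After: A=2 B=2 C=0 D=0 ZF=1 PC=4
Step 5: PC=4 exec 'ADD B, 1'. After: A=2 B=3 C=0 D=0 ZF=0 PC=5
First time PC=5: A=2

2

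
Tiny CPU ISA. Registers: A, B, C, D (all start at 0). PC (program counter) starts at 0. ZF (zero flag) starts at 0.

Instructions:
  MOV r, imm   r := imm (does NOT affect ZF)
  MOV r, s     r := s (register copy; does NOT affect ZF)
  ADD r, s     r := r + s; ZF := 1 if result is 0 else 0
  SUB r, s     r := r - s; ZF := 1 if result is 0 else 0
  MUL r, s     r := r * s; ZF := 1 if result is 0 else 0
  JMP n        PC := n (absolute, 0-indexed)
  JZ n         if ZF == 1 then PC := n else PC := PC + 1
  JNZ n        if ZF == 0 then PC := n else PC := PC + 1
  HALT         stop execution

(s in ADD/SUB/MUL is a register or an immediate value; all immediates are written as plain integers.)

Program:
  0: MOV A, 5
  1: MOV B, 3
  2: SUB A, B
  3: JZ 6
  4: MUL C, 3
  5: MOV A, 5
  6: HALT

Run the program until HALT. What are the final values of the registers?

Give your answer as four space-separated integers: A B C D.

Step 1: PC=0 exec 'MOV A, 5'. After: A=5 B=0 C=0 D=0 ZF=0 PC=1
Step 2: PC=1 exec 'MOV B, 3'. After: A=5 B=3 C=0 D=0 ZF=0 PC=2
Step 3: PC=2 exec 'SUB A, B'. After: A=2 B=3 C=0 D=0 ZF=0 PC=3
Step 4: PC=3 exec 'JZ 6'. After: A=2 B=3 C=0 D=0 ZF=0 PC=4
Step 5: PC=4 exec 'MUL C, 3'. After: A=2 B=3 C=0 D=0 ZF=1 PC=5
Step 6: PC=5 exec 'MOV A, 5'. After: A=5 B=3 C=0 D=0 ZF=1 PC=6
Step 7: PC=6 exec 'HALT'. After: A=5 B=3 C=0 D=0 ZF=1 PC=6 HALTED

Answer: 5 3 0 0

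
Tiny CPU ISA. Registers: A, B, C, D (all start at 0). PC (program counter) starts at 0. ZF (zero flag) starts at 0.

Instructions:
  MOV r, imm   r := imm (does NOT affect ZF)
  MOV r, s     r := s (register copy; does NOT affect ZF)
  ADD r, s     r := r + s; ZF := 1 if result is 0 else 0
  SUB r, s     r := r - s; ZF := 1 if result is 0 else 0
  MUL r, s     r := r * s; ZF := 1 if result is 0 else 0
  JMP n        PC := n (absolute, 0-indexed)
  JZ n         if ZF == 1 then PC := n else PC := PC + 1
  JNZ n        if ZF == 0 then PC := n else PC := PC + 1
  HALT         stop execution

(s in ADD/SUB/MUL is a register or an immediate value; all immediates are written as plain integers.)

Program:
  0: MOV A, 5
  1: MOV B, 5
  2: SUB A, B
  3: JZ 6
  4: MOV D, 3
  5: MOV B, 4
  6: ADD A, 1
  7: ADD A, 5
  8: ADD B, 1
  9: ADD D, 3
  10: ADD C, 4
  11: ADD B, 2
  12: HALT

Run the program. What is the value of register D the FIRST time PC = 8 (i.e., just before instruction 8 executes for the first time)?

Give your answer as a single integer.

Step 1: PC=0 exec 'MOV A, 5'. After: A=5 B=0 C=0 D=0 ZF=0 PC=1
Step 2: PC=1 exec 'MOV B, 5'. After: A=5 B=5 C=0 D=0 ZF=0 PC=2
Step 3: PC=2 exec 'SUB A, B'. After: A=0 B=5 C=0 D=0 ZF=1 PC=3
Step 4: PC=3 exec 'JZ 6'. After: A=0 B=5 C=0 D=0 ZF=1 PC=6
Step 5: PC=6 exec 'ADD A, 1'. After: A=1 B=5 C=0 D=0 ZF=0 PC=7
Step 6: PC=7 exec 'ADD A, 5'. After: A=6 B=5 C=0 D=0 ZF=0 PC=8
First time PC=8: D=0

0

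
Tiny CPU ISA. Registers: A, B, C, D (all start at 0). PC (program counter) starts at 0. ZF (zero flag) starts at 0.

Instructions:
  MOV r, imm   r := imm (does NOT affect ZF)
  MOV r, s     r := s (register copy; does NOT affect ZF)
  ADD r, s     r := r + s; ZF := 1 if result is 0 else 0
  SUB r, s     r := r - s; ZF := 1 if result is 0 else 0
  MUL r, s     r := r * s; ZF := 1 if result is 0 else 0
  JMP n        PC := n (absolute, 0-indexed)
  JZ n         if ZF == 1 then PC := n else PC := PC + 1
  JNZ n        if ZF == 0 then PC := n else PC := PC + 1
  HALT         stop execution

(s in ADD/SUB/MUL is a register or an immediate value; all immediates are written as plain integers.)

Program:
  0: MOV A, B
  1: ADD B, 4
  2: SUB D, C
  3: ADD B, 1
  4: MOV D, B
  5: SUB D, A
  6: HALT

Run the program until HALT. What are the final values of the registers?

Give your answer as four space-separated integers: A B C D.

Answer: 0 5 0 5

Derivation:
Step 1: PC=0 exec 'MOV A, B'. After: A=0 B=0 C=0 D=0 ZF=0 PC=1
Step 2: PC=1 exec 'ADD B, 4'. After: A=0 B=4 C=0 D=0 ZF=0 PC=2
Step 3: PC=2 exec 'SUB D, C'. After: A=0 B=4 C=0 D=0 ZF=1 PC=3
Step 4: PC=3 exec 'ADD B, 1'. After: A=0 B=5 C=0 D=0 ZF=0 PC=4
Step 5: PC=4 exec 'MOV D, B'. After: A=0 B=5 C=0 D=5 ZF=0 PC=5
Step 6: PC=5 exec 'SUB D, A'. After: A=0 B=5 C=0 D=5 ZF=0 PC=6
Step 7: PC=6 exec 'HALT'. After: A=0 B=5 C=0 D=5 ZF=0 PC=6 HALTED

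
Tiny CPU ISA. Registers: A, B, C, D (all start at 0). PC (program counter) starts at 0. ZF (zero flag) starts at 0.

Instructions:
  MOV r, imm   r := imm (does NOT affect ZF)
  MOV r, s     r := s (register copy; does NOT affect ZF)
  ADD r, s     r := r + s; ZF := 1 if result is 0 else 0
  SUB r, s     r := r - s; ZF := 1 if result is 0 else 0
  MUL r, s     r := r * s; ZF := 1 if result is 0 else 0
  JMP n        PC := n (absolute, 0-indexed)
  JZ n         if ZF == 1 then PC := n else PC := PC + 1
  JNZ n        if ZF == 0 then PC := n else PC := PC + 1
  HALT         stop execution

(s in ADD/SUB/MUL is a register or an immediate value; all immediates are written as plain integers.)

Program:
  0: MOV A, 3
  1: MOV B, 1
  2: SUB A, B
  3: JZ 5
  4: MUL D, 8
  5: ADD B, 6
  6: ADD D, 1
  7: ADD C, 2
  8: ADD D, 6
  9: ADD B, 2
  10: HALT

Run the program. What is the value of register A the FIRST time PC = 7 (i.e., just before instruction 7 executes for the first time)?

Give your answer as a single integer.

Step 1: PC=0 exec 'MOV A, 3'. After: A=3 B=0 C=0 D=0 ZF=0 PC=1
Step 2: PC=1 exec 'MOV B, 1'. After: A=3 B=1 C=0 D=0 ZF=0 PC=2
Step 3: PC=2 exec 'SUB A, B'. After: A=2 B=1 C=0 D=0 ZF=0 PC=3
Step 4: PC=3 exec 'JZ 5'. After: A=2 B=1 C=0 D=0 ZF=0 PC=4
Step 5: PC=4 exec 'MUL D, 8'. After: A=2 B=1 C=0 D=0 ZF=1 PC=5
Step 6: PC=5 exec 'ADD B, 6'. After: A=2 B=7 C=0 D=0 ZF=0 PC=6
Step 7: PC=6 exec 'ADD D, 1'. After: A=2 B=7 C=0 D=1 ZF=0 PC=7
First time PC=7: A=2

2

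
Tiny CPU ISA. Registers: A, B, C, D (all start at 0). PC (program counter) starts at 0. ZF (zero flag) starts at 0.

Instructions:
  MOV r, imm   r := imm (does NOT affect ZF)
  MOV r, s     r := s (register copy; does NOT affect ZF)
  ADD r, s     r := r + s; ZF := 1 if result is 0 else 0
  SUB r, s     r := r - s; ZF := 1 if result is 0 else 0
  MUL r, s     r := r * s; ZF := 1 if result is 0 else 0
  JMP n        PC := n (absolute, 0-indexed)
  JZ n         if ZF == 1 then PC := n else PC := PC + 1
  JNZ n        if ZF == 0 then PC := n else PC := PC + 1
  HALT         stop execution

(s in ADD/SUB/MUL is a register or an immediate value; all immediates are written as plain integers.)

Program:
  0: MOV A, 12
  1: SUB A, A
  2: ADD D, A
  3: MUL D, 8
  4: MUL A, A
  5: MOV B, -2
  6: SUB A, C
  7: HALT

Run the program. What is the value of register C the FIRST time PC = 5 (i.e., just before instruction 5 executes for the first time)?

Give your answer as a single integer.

Step 1: PC=0 exec 'MOV A, 12'. After: A=12 B=0 C=0 D=0 ZF=0 PC=1
Step 2: PC=1 exec 'SUB A, A'. After: A=0 B=0 C=0 D=0 ZF=1 PC=2
Step 3: PC=2 exec 'ADD D, A'. After: A=0 B=0 C=0 D=0 ZF=1 PC=3
Step 4: PC=3 exec 'MUL D, 8'. After: A=0 B=0 C=0 D=0 ZF=1 PC=4
Step 5: PC=4 exec 'MUL A, A'. After: A=0 B=0 C=0 D=0 ZF=1 PC=5
First time PC=5: C=0

0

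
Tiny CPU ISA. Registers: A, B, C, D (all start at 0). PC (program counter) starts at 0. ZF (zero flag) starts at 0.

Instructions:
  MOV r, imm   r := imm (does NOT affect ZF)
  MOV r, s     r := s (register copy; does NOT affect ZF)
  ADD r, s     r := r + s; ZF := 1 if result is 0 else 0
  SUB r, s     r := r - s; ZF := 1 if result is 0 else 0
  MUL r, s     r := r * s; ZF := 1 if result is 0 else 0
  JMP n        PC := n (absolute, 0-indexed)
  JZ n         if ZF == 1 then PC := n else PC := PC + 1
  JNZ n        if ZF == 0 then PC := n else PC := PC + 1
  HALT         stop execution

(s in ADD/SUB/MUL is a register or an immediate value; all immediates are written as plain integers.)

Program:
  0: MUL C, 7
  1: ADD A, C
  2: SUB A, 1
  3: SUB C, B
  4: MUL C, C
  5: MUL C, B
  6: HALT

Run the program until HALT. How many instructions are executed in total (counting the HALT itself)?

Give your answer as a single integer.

Step 1: PC=0 exec 'MUL C, 7'. After: A=0 B=0 C=0 D=0 ZF=1 PC=1
Step 2: PC=1 exec 'ADD A, C'. After: A=0 B=0 C=0 D=0 ZF=1 PC=2
Step 3: PC=2 exec 'SUB A, 1'. After: A=-1 B=0 C=0 D=0 ZF=0 PC=3
Step 4: PC=3 exec 'SUB C, B'. After: A=-1 B=0 C=0 D=0 ZF=1 PC=4
Step 5: PC=4 exec 'MUL C, C'. After: A=-1 B=0 C=0 D=0 ZF=1 PC=5
Step 6: PC=5 exec 'MUL C, B'. After: A=-1 B=0 C=0 D=0 ZF=1 PC=6
Step 7: PC=6 exec 'HALT'. After: A=-1 B=0 C=0 D=0 ZF=1 PC=6 HALTED
Total instructions executed: 7

Answer: 7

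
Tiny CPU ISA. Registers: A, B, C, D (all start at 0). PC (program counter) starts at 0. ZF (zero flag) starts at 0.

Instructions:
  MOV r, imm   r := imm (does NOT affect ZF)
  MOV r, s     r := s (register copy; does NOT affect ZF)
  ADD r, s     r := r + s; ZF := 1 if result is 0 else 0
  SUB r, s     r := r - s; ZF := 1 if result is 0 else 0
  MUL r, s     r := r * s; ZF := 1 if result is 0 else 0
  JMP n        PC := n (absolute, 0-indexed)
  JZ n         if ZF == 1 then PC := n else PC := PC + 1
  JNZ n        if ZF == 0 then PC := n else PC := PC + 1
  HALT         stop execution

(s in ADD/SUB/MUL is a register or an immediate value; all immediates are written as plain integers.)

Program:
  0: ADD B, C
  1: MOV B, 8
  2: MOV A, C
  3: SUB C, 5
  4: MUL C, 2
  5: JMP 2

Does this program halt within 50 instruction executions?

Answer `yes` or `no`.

Step 1: PC=0 exec 'ADD B, C'. After: A=0 B=0 C=0 D=0 ZF=1 PC=1
Step 2: PC=1 exec 'MOV B, 8'. After: A=0 B=8 C=0 D=0 ZF=1 PC=2
Step 3: PC=2 exec 'MOV A, C'. After: A=0 B=8 C=0 D=0 ZF=1 PC=3
Step 4: PC=3 exec 'SUB C, 5'. After: A=0 B=8 C=-5 D=0 ZF=0 PC=4
Step 5: PC=4 exec 'MUL C, 2'. After: A=0 B=8 C=-10 D=0 ZF=0 PC=5
Step 6: PC=5 exec 'JMP 2'. After: A=0 B=8 C=-10 D=0 ZF=0 PC=2
Step 7: PC=2 exec 'MOV A, C'. After: A=-10 B=8 C=-10 D=0 ZF=0 PC=3
Step 8: PC=3 exec 'SUB C, 5'. After: A=-10 B=8 C=-15 D=0 ZF=0 PC=4
Step 9: PC=4 exec 'MUL C, 2'. After: A=-10 B=8 C=-30 D=0 ZF=0 PC=5
Step 10: PC=5 exec 'JMP 2'. After: A=-10 B=8 C=-30 D=0 ZF=0 PC=2
Step 11: PC=2 exec 'MOV A, C'. After: A=-30 B=8 C=-30 D=0 ZF=0 PC=3
Step 12: PC=3 exec 'SUB C, 5'. After: A=-30 B=8 C=-35 D=0 ZF=0 PC=4
Step 13: PC=4 exec 'MUL C, 2'. After: A=-30 B=8 C=-70 D=0 ZF=0 PC=5
Step 14: PC=5 exec 'JMP 2'. After: A=-30 B=8 C=-70 D=0 ZF=0 PC=2
Step 15: PC=2 exec 'MOV A, C'. After: A=-70 B=8 C=-70 D=0 ZF=0 PC=3
After 50 steps: not halted. PC revisits the same instructions with no path to HALT; will never halt.

Answer: no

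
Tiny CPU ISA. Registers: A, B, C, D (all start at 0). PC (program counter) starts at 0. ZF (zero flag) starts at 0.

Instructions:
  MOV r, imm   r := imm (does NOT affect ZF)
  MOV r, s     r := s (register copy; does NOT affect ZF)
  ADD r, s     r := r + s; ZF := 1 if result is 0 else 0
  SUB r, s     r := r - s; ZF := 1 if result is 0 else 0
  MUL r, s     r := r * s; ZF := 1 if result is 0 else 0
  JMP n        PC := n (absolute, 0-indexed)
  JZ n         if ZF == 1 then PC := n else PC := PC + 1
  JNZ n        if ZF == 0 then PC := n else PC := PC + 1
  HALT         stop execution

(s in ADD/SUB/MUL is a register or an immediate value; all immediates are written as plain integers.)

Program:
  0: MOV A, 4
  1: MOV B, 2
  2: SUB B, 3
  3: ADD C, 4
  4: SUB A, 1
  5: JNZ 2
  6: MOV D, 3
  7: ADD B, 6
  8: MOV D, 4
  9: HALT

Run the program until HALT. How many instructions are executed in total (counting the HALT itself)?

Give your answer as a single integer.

Step 1: PC=0 exec 'MOV A, 4'. After: A=4 B=0 C=0 D=0 ZF=0 PC=1
Step 2: PC=1 exec 'MOV B, 2'. After: A=4 B=2 C=0 D=0 ZF=0 PC=2
Step 3: PC=2 exec 'SUB B, 3'. After: A=4 B=-1 C=0 D=0 ZF=0 PC=3
Step 4: PC=3 exec 'ADD C, 4'. After: A=4 B=-1 C=4 D=0 ZF=0 PC=4
Step 5: PC=4 exec 'SUB A, 1'. After: A=3 B=-1 C=4 D=0 ZF=0 PC=5
Step 6: PC=5 exec 'JNZ 2'. After: A=3 B=-1 C=4 D=0 ZF=0 PC=2
Step 7: PC=2 exec 'SUB B, 3'. After: A=3 B=-4 C=4 D=0 ZF=0 PC=3
Step 8: PC=3 exec 'ADD C, 4'. After: A=3 B=-4 C=8 D=0 ZF=0 PC=4
Step 9: PC=4 exec 'SUB A, 1'. After: A=2 B=-4 C=8 D=0 ZF=0 PC=5
Step 10: PC=5 exec 'JNZ 2'. After: A=2 B=-4 C=8 D=0 ZF=0 PC=2
Step 11: PC=2 exec 'SUB B, 3'. After: A=2 B=-7 C=8 D=0 ZF=0 PC=3
Step 12: PC=3 exec 'ADD C, 4'. After: A=2 B=-7 C=12 D=0 ZF=0 PC=4
Step 13: PC=4 exec 'SUB A, 1'. After: A=1 B=-7 C=12 D=0 ZF=0 PC=5
Step 14: PC=5 exec 'JNZ 2'. After: A=1 B=-7 C=12 D=0 ZF=0 PC=2
Step 15: PC=2 exec 'SUB B, 3'. After: A=1 B=-10 C=12 D=0 ZF=0 PC=3
Step 16: PC=3 exec 'ADD C, 4'. After: A=1 B=-10 C=16 D=0 ZF=0 PC=4
Step 17: PC=4 exec 'SUB A, 1'. After: A=0 B=-10 C=16 D=0 ZF=1 PC=5
Step 18: PC=5 exec 'JNZ 2'. After: A=0 B=-10 C=16 D=0 ZF=1 PC=6
Step 19: PC=6 exec 'MOV D, 3'. After: A=0 B=-10 C=16 D=3 ZF=1 PC=7
Step 20: PC=7 exec 'ADD B, 6'. After: A=0 B=-4 C=16 D=3 ZF=0 PC=8
Step 21: PC=8 exec 'MOV D, 4'. After: A=0 B=-4 C=16 D=4 ZF=0 PC=9
Step 22: PC=9 exec 'HALT'. After: A=0 B=-4 C=16 D=4 ZF=0 PC=9 HALTED
Total instructions executed: 22

Answer: 22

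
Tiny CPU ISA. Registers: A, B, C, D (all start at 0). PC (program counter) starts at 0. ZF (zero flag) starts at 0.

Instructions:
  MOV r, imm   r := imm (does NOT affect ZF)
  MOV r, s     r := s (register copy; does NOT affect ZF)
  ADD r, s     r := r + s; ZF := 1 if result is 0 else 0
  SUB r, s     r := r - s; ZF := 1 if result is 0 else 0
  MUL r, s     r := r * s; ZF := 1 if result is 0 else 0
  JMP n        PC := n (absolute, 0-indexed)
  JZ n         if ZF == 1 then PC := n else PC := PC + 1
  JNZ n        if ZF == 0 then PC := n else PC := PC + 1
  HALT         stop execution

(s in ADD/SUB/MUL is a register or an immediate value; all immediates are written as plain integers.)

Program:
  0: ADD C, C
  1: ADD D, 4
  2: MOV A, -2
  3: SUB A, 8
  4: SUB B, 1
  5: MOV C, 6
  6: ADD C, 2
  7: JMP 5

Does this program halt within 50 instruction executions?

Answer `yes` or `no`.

Step 1: PC=0 exec 'ADD C, C'. After: A=0 B=0 C=0 D=0 ZF=1 PC=1
Step 2: PC=1 exec 'ADD D, 4'. After: A=0 B=0 C=0 D=4 ZF=0 PC=2
Step 3: PC=2 exec 'MOV A, -2'. After: A=-2 B=0 C=0 D=4 ZF=0 PC=3
Step 4: PC=3 exec 'SUB A, 8'. After: A=-10 B=0 C=0 D=4 ZF=0 PC=4
Step 5: PC=4 exec 'SUB B, 1'. After: A=-10 B=-1 C=0 D=4 ZF=0 PC=5
Step 6: PC=5 exec 'MOV C, 6'. After: A=-10 B=-1 C=6 D=4 ZF=0 PC=6
Step 7: PC=6 exec 'ADD C, 2'. After: A=-10 B=-1 C=8 D=4 ZF=0 PC=7
Step 8: PC=7 exec 'JMP 5'. After: A=-10 B=-1 C=8 D=4 ZF=0 PC=5
Step 9: PC=5 exec 'MOV C, 6'. After: A=-10 B=-1 C=6 D=4 ZF=0 PC=6
State after step 9 equals state after step 6: the program is in a cycle of length 3 and will never halt.

Answer: no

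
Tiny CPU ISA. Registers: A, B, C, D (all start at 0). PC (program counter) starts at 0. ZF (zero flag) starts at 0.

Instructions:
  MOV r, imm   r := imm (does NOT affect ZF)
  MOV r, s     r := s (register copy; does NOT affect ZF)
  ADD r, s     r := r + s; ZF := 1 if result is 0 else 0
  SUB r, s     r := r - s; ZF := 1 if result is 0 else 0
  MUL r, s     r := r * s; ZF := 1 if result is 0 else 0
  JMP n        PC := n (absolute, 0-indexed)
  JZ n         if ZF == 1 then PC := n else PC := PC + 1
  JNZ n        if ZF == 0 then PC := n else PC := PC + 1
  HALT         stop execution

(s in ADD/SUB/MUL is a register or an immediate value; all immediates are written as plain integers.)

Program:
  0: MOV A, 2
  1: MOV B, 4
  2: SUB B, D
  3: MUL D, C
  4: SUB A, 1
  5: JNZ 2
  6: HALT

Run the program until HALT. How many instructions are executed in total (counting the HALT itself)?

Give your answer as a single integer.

Step 1: PC=0 exec 'MOV A, 2'. After: A=2 B=0 C=0 D=0 ZF=0 PC=1
Step 2: PC=1 exec 'MOV B, 4'. After: A=2 B=4 C=0 D=0 ZF=0 PC=2
Step 3: PC=2 exec 'SUB B, D'. After: A=2 B=4 C=0 D=0 ZF=0 PC=3
Step 4: PC=3 exec 'MUL D, C'. After: A=2 B=4 C=0 D=0 ZF=1 PC=4
Step 5: PC=4 exec 'SUB A, 1'. After: A=1 B=4 C=0 D=0 ZF=0 PC=5
Step 6: PC=5 exec 'JNZ 2'. After: A=1 B=4 C=0 D=0 ZF=0 PC=2
Step 7: PC=2 exec 'SUB B, D'. After: A=1 B=4 C=0 D=0 ZF=0 PC=3
Step 8: PC=3 exec 'MUL D, C'. After: A=1 B=4 C=0 D=0 ZF=1 PC=4
Step 9: PC=4 exec 'SUB A, 1'. After: A=0 B=4 C=0 D=0 ZF=1 PC=5
Step 10: PC=5 exec 'JNZ 2'. After: A=0 B=4 C=0 D=0 ZF=1 PC=6
Step 11: PC=6 exec 'HALT'. After: A=0 B=4 C=0 D=0 ZF=1 PC=6 HALTED
Total instructions executed: 11

Answer: 11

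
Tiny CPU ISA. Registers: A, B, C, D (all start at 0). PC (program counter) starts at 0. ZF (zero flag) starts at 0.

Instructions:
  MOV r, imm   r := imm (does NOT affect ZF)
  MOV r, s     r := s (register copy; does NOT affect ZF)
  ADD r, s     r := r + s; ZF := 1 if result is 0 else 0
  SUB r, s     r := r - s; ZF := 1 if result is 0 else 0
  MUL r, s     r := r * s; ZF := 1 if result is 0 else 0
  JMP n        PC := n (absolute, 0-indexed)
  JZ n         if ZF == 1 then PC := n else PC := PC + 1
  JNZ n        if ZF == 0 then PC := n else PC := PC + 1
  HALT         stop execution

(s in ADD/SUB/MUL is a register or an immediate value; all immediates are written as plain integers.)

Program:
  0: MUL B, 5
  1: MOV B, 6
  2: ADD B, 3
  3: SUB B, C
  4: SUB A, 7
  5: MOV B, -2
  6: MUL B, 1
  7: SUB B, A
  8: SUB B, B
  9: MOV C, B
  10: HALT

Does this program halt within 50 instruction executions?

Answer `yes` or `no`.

Step 1: PC=0 exec 'MUL B, 5'. After: A=0 B=0 C=0 D=0 ZF=1 PC=1
Step 2: PC=1 exec 'MOV B, 6'. After: A=0 B=6 C=0 D=0 ZF=1 PC=2
Step 3: PC=2 exec 'ADD B, 3'. After: A=0 B=9 C=0 D=0 ZF=0 PC=3
Step 4: PC=3 exec 'SUB B, C'. After: A=0 B=9 C=0 D=0 ZF=0 PC=4
Step 5: PC=4 exec 'SUB A, 7'. After: A=-7 B=9 C=0 D=0 ZF=0 PC=5
Step 6: PC=5 exec 'MOV B, -2'. After: A=-7 B=-2 C=0 D=0 ZF=0 PC=6
Step 7: PC=6 exec 'MUL B, 1'. After: A=-7 B=-2 C=0 D=0 ZF=0 PC=7
Step 8: PC=7 exec 'SUB B, A'. After: A=-7 B=5 C=0 D=0 ZF=0 PC=8
Step 9: PC=8 exec 'SUB B, B'. After: A=-7 B=0 C=0 D=0 ZF=1 PC=9
Step 10: PC=9 exec 'MOV C, B'. After: A=-7 B=0 C=0 D=0 ZF=1 PC=10
Step 11: PC=10 exec 'HALT'. After: A=-7 B=0 C=0 D=0 ZF=1 PC=10 HALTED

Answer: yes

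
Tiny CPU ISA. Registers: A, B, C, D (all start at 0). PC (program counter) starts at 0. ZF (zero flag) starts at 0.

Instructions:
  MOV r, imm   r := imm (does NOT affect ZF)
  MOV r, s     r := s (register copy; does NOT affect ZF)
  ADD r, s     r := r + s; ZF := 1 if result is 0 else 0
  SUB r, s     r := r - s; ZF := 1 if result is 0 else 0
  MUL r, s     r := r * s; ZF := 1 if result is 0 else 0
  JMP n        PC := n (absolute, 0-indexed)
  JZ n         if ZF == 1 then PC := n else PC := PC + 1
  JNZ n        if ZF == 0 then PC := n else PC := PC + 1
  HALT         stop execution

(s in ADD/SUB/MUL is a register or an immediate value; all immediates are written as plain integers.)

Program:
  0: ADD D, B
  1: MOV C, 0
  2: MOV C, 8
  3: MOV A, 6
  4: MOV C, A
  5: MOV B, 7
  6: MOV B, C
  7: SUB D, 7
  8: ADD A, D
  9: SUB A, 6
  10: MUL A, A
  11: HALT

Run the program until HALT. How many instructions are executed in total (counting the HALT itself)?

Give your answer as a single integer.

Answer: 12

Derivation:
Step 1: PC=0 exec 'ADD D, B'. After: A=0 B=0 C=0 D=0 ZF=1 PC=1
Step 2: PC=1 exec 'MOV C, 0'. After: A=0 B=0 C=0 D=0 ZF=1 PC=2
Step 3: PC=2 exec 'MOV C, 8'. After: A=0 B=0 C=8 D=0 ZF=1 PC=3
Step 4: PC=3 exec 'MOV A, 6'. After: A=6 B=0 C=8 D=0 ZF=1 PC=4
Step 5: PC=4 exec 'MOV C, A'. After: A=6 B=0 C=6 D=0 ZF=1 PC=5
Step 6: PC=5 exec 'MOV B, 7'. After: A=6 B=7 C=6 D=0 ZF=1 PC=6
Step 7: PC=6 exec 'MOV B, C'. After: A=6 B=6 C=6 D=0 ZF=1 PC=7
Step 8: PC=7 exec 'SUB D, 7'. After: A=6 B=6 C=6 D=-7 ZF=0 PC=8
Step 9: PC=8 exec 'ADD A, D'. After: A=-1 B=6 C=6 D=-7 ZF=0 PC=9
Step 10: PC=9 exec 'SUB A, 6'. After: A=-7 B=6 C=6 D=-7 ZF=0 PC=10
Step 11: PC=10 exec 'MUL A, A'. After: A=49 B=6 C=6 D=-7 ZF=0 PC=11
Step 12: PC=11 exec 'HALT'. After: A=49 B=6 C=6 D=-7 ZF=0 PC=11 HALTED
Total instructions executed: 12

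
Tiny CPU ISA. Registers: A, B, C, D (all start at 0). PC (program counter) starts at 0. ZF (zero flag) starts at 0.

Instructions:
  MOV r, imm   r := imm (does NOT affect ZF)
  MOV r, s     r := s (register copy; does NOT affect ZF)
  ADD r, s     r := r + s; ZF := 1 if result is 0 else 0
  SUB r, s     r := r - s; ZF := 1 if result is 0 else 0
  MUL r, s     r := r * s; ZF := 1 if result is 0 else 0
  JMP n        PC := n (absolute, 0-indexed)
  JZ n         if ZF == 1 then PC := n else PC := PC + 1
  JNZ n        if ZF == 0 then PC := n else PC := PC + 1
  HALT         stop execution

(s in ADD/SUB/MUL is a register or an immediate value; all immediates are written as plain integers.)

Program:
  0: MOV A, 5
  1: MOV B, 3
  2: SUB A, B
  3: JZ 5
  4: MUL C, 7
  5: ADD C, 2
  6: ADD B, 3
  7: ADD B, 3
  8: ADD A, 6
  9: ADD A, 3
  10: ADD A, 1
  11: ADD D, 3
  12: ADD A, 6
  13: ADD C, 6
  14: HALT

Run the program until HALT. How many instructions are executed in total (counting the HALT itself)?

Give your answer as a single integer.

Answer: 15

Derivation:
Step 1: PC=0 exec 'MOV A, 5'. After: A=5 B=0 C=0 D=0 ZF=0 PC=1
Step 2: PC=1 exec 'MOV B, 3'. After: A=5 B=3 C=0 D=0 ZF=0 PC=2
Step 3: PC=2 exec 'SUB A, B'. After: A=2 B=3 C=0 D=0 ZF=0 PC=3
Step 4: PC=3 exec 'JZ 5'. After: A=2 B=3 C=0 D=0 ZF=0 PC=4
Step 5: PC=4 exec 'MUL C, 7'. After: A=2 B=3 C=0 D=0 ZF=1 PC=5
Step 6: PC=5 exec 'ADD C, 2'. After: A=2 B=3 C=2 D=0 ZF=0 PC=6
Step 7: PC=6 exec 'ADD B, 3'. After: A=2 B=6 C=2 D=0 ZF=0 PC=7
Step 8: PC=7 exec 'ADD B, 3'. After: A=2 B=9 C=2 D=0 ZF=0 PC=8
Step 9: PC=8 exec 'ADD A, 6'. After: A=8 B=9 C=2 D=0 ZF=0 PC=9
Step 10: PC=9 exec 'ADD A, 3'. After: A=11 B=9 C=2 D=0 ZF=0 PC=10
Step 11: PC=10 exec 'ADD A, 1'. After: A=12 B=9 C=2 D=0 ZF=0 PC=11
Step 12: PC=11 exec 'ADD D, 3'. After: A=12 B=9 C=2 D=3 ZF=0 PC=12
Step 13: PC=12 exec 'ADD A, 6'. After: A=18 B=9 C=2 D=3 ZF=0 PC=13
Step 14: PC=13 exec 'ADD C, 6'. After: A=18 B=9 C=8 D=3 ZF=0 PC=14
Step 15: PC=14 exec 'HALT'. After: A=18 B=9 C=8 D=3 ZF=0 PC=14 HALTED
Total instructions executed: 15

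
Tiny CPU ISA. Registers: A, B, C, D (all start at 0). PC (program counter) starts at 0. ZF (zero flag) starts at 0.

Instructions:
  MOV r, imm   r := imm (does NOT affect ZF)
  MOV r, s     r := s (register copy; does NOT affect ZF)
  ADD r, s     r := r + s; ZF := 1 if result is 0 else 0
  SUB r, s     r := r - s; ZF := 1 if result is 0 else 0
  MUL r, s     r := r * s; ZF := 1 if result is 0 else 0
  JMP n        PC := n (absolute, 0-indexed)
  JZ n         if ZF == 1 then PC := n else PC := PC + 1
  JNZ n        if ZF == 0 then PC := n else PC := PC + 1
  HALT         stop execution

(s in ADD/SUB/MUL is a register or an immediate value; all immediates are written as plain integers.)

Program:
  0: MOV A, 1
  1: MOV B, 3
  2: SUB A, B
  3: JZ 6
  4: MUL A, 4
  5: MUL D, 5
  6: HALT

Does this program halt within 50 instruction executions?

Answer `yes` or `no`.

Answer: yes

Derivation:
Step 1: PC=0 exec 'MOV A, 1'. After: A=1 B=0 C=0 D=0 ZF=0 PC=1
Step 2: PC=1 exec 'MOV B, 3'. After: A=1 B=3 C=0 D=0 ZF=0 PC=2
Step 3: PC=2 exec 'SUB A, B'. After: A=-2 B=3 C=0 D=0 ZF=0 PC=3
Step 4: PC=3 exec 'JZ 6'. After: A=-2 B=3 C=0 D=0 ZF=0 PC=4
Step 5: PC=4 exec 'MUL A, 4'. After: A=-8 B=3 C=0 D=0 ZF=0 PC=5
Step 6: PC=5 exec 'MUL D, 5'. After: A=-8 B=3 C=0 D=0 ZF=1 PC=6
Step 7: PC=6 exec 'HALT'. After: A=-8 B=3 C=0 D=0 ZF=1 PC=6 HALTED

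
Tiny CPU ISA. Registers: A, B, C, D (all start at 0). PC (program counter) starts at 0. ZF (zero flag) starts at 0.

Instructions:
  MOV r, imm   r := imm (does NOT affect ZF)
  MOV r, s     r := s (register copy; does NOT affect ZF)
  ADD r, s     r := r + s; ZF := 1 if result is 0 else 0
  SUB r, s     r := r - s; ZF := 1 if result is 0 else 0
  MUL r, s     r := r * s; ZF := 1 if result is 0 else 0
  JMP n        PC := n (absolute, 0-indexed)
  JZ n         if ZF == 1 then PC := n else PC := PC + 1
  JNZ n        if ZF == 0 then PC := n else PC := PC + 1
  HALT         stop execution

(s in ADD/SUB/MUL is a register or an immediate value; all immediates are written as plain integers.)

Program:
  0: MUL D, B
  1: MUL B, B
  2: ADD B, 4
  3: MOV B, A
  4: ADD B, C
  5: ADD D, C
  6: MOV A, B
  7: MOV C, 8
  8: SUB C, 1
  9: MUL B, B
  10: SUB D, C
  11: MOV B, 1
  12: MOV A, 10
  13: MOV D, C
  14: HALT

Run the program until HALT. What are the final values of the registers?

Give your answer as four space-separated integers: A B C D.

Step 1: PC=0 exec 'MUL D, B'. After: A=0 B=0 C=0 D=0 ZF=1 PC=1
Step 2: PC=1 exec 'MUL B, B'. After: A=0 B=0 C=0 D=0 ZF=1 PC=2
Step 3: PC=2 exec 'ADD B, 4'. After: A=0 B=4 C=0 D=0 ZF=0 PC=3
Step 4: PC=3 exec 'MOV B, A'. After: A=0 B=0 C=0 D=0 ZF=0 PC=4
Step 5: PC=4 exec 'ADD B, C'. After: A=0 B=0 C=0 D=0 ZF=1 PC=5
Step 6: PC=5 exec 'ADD D, C'. After: A=0 B=0 C=0 D=0 ZF=1 PC=6
Step 7: PC=6 exec 'MOV A, B'. After: A=0 B=0 C=0 D=0 ZF=1 PC=7
Step 8: PC=7 exec 'MOV C, 8'. After: A=0 B=0 C=8 D=0 ZF=1 PC=8
Step 9: PC=8 exec 'SUB C, 1'. After: A=0 B=0 C=7 D=0 ZF=0 PC=9
Step 10: PC=9 exec 'MUL B, B'. After: A=0 B=0 C=7 D=0 ZF=1 PC=10
Step 11: PC=10 exec 'SUB D, C'. After: A=0 B=0 C=7 D=-7 ZF=0 PC=11
Step 12: PC=11 exec 'MOV B, 1'. After: A=0 B=1 C=7 D=-7 ZF=0 PC=12
Step 13: PC=12 exec 'MOV A, 10'. After: A=10 B=1 C=7 D=-7 ZF=0 PC=13
Step 14: PC=13 exec 'MOV D, C'. After: A=10 B=1 C=7 D=7 ZF=0 PC=14
Step 15: PC=14 exec 'HALT'. After: A=10 B=1 C=7 D=7 ZF=0 PC=14 HALTED

Answer: 10 1 7 7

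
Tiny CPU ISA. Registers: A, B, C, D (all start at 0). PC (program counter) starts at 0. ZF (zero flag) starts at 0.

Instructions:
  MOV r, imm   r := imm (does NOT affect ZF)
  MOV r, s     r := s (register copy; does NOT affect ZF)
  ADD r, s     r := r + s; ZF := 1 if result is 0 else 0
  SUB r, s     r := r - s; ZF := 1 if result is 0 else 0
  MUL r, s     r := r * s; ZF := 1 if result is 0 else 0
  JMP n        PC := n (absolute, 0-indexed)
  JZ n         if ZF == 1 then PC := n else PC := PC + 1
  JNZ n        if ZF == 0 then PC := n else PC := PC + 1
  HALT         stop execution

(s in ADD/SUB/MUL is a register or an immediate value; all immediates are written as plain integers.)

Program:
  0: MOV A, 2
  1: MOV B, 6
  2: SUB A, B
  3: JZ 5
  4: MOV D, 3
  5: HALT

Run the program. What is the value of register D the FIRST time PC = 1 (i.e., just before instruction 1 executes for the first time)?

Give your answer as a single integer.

Step 1: PC=0 exec 'MOV A, 2'. After: A=2 B=0 C=0 D=0 ZF=0 PC=1
First time PC=1: D=0

0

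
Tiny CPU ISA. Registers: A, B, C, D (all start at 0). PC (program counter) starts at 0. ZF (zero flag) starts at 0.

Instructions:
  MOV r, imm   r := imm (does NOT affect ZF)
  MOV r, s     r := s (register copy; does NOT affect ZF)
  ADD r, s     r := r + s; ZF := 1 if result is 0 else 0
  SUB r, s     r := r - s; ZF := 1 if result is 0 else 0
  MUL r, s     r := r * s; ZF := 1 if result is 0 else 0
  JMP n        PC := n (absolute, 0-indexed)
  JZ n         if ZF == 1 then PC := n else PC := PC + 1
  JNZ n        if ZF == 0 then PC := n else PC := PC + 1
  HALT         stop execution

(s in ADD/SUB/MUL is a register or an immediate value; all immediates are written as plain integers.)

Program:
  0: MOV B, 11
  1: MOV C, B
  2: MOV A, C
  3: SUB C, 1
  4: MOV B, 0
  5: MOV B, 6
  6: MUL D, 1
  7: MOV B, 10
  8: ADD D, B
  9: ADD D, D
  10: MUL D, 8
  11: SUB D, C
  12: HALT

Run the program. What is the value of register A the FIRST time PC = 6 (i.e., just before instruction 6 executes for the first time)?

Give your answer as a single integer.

Step 1: PC=0 exec 'MOV B, 11'. After: A=0 B=11 C=0 D=0 ZF=0 PC=1
Step 2: PC=1 exec 'MOV C, B'. After: A=0 B=11 C=11 D=0 ZF=0 PC=2
Step 3: PC=2 exec 'MOV A, C'. After: A=11 B=11 C=11 D=0 ZF=0 PC=3
Step 4: PC=3 exec 'SUB C, 1'. After: A=11 B=11 C=10 D=0 ZF=0 PC=4
Step 5: PC=4 exec 'MOV B, 0'. After: A=11 B=0 C=10 D=0 ZF=0 PC=5
Step 6: PC=5 exec 'MOV B, 6'. After: A=11 B=6 C=10 D=0 ZF=0 PC=6
First time PC=6: A=11

11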